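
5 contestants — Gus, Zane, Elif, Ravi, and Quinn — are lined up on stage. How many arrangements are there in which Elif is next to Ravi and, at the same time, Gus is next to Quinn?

24

Treat {Elif,Ravi} as one block (2 orders) and {Gus,Quinn} as another (2 orders).
That leaves 3 units to arrange: 2 × 2 × 3! = 4 × 6 = 24.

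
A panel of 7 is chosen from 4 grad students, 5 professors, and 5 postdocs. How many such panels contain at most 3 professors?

2976

Split by how many professors are chosen (0 through 3).
Sum: C(5,0)·C(9,7) + C(5,1)·C(9,6) + C(5,2)·C(9,5) + C(5,3)·C(9,4) = 36 + 420 + 1260 + 1260 = 2976.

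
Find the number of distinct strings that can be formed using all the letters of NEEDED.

NEEDED has 6 letters with D appearing twice and E appearing 3 times.
Dividing 6! = 720 by 3!·2! = 12 for the repeated letters gives 60.

60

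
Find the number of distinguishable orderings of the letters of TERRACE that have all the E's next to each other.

Treat the 2 copies of E as a single block. The multiset to arrange is then {EE, A, C, R, R, T}, 6 items in all.
That gives (6)!/(2!) = 360 arrangements.

360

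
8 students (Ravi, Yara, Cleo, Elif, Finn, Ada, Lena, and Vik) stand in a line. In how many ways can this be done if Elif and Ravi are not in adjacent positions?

Of the 8! = 40320 arrangements, those with Elif and Ravi adjacent number 2 × 7! = 10080 (treat the pair as a block with 2 internal orders).
Complementary counting: 40320 − 10080 = 30240.

30240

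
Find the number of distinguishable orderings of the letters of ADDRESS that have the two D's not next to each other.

900

Total arrangements of ADDRESS: 7!/(2!·2!) = 1260.
Arrangements with the D's together: treat DD as one letter, giving (6)!/(2!) = 360.
Hence 1260 − 360 = 900.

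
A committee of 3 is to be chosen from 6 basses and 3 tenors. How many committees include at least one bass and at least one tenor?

Unrestricted: C(9,3) = 84 ways to pick any 3 of the 9.
Selections missing a whole group: no basses → C(3,3) = 1; no tenors → C(6,3) = 20.
Both groups omitted at once is impossible, so 84 − 21 = 63.

63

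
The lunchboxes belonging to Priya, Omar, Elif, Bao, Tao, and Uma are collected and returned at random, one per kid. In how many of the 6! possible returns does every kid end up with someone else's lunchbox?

265

Count assignments avoiding every fixed point. For any j of the 6 kids fixed to their own lunchbox, the other 6−j can be arranged in (6−j)! ways.
By inclusion–exclusion this is Σ_{j=0}^{6} (−1)^j C(6,j)·(6−j)!.
Computing: 720 − 720 + 360 − 120 + 30 − 6 + 1 = 265.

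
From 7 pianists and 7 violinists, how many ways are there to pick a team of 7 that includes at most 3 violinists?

1716

Split by how many violinists are chosen (0 through 3).
Sum: C(7,0)·C(7,7) + C(7,1)·C(7,6) + C(7,2)·C(7,5) + C(7,3)·C(7,4) = 1 + 49 + 441 + 1225 = 1716.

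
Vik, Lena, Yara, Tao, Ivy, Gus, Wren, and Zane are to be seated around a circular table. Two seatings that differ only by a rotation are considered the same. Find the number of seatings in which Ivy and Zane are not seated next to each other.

3600

Without the restriction there are (7)! = 5040 seatings.
Seatings with Ivy beside Zane: treat them as a block with 2 internal orders, giving 2 × (6)! = 1440.
Subtracting, 5040 − 1440 = 3600.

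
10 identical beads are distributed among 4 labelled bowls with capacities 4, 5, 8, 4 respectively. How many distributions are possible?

Without the upper bounds there are C(13,3) = 286 ways to split 10 among 4 bowls.
Subtract solutions that violate a single cap (substitute x_i' = x_i − (cap_i+1)): x_1 ≥ 5 gives C(8,3) = 56; x_2 ≥ 6 gives C(7,3) = 35; x_3 ≥ 9 gives C(4,3) = 4; x_4 ≥ 5 gives C(8,3) = 56. Together 151.
Add back pairs where two caps are both exceeded: 0 + 0 + 1 + 0 + 0 + 0 = 1.
By inclusion–exclusion the count is 286 − 151 + 1 = 136.

136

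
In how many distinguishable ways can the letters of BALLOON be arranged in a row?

1260

The 7 letters of BALLOON have repeats: L appearing twice and O appearing twice.
So there are 7! / (2!·2!) = 1260 distinguishable arrangements.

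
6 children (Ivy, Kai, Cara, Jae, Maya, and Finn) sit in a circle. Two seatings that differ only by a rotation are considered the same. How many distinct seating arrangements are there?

Fix one person's seat to break rotational symmetry; the remaining 5 people can be arranged in (5)! = 120 ways.

120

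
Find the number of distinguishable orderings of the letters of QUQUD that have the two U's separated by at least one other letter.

There are 5!/(2!·2!) = 30 arrangements of QUQUD in total.
If the two U's are adjacent, glue them into one block, leaving 4 items to arrange: (4)!/(2!) = 12 ways.
Subtracting, 30 − 12 = 18 arrangements keep the U's apart.

18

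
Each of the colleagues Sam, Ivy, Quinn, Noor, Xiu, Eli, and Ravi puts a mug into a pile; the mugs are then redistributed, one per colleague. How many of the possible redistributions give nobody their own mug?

1854

Count assignments avoiding every fixed point. For any j of the 7 colleagues fixed to their own mug, the other 7−j can be arranged in (7−j)! ways.
By inclusion–exclusion this is Σ_{j=0}^{7} (−1)^j C(7,j)·(7−j)!.
Computing: 5040 − 5040 + 2520 − 840 + 210 − 42 + 7 − 1 = 1854.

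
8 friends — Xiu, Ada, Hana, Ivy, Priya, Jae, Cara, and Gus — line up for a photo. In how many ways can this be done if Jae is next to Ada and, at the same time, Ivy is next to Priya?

2880

Treat {Jae,Ada} as one block (2 orders) and {Ivy,Priya} as another (2 orders).
That leaves 6 units to arrange: 2 × 2 × 6! = 4 × 720 = 2880.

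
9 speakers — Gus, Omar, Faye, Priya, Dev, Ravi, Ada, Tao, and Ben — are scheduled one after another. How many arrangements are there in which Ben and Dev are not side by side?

Of the 9! = 362880 arrangements, those with Ben and Dev adjacent number 2 × 8! = 80640 (treat the pair as a block with 2 internal orders).
Complementary counting: 362880 − 80640 = 282240.

282240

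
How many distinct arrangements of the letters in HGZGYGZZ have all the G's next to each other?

Treat the 3 copies of G as a single block. The multiset to arrange is then {GGG, H, Y, Z, Z, Z}, 6 items in all.
That gives (6)!/(3!) = 120 arrangements.

120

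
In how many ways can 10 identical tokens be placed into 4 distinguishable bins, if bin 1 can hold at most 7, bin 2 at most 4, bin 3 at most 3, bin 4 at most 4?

Ignoring the caps, the number of non-negative solutions to x_1+…+x_4 = 10 is C(13,3) = 286.
Subtract solutions that violate a single cap (substitute x_i' = x_i − (cap_i+1)): x_1 ≥ 8 gives C(5,3) = 10; x_2 ≥ 5 gives C(8,3) = 56; x_3 ≥ 4 gives C(9,3) = 84; x_4 ≥ 5 gives C(8,3) = 56. Together 206.
Add back pairs where two caps are both exceeded: 0 + 0 + 0 + 4 + 1 + 4 = 9.
By inclusion–exclusion the count is 286 − 206 + 9 = 89.

89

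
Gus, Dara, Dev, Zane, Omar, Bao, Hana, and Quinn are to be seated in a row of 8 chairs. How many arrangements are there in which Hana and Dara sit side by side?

Place the 6 others and the Hana-Dara pair as 7 objects in a line; the pair has 2 internal arrangements.
So the count is 2·(7)! = 10080.

10080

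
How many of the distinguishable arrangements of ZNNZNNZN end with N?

With the last slot taken by N, it remains to arrange the other 7 letters (ZNZNNZN).
Those 7 letters have N appearing 4 times and Z appearing 3 times, giving (7)!/(4!·3!) = 35.

35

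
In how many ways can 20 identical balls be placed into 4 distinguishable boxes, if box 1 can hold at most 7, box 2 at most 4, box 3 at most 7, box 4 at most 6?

35

Ignoring the caps, the number of non-negative solutions to x_1+…+x_4 = 20 is C(23,3) = 1771.
Subtract solutions that violate a single cap (substitute x_i' = x_i − (cap_i+1)): x_1 ≥ 8 gives C(15,3) = 455; x_2 ≥ 5 gives C(18,3) = 816; x_3 ≥ 8 gives C(15,3) = 455; x_4 ≥ 7 gives C(16,3) = 560. Together 2286.
Add back pairs where two caps are both exceeded: 120 + 35 + 56 + 120 + 165 + 56 = 552.
Subtract triples: 0 + 1 + 0 + 1 = 2.
By inclusion–exclusion the count is 1771 − 2286 + 552 − 2 = 35.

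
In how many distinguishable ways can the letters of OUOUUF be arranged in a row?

The 6 letters of OUOUUF have repeats: O appearing twice and U appearing 3 times.
The number of distinct arrangements is 6!/(3!·2!) = 720/12 = 60.

60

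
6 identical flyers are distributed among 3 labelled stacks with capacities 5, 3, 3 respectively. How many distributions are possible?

15

Ignoring the caps, the number of non-negative solutions to x_1+…+x_3 = 6 is C(8,2) = 28.
Subtract solutions that violate a single cap (substitute x_i' = x_i − (cap_i+1)): x_1 ≥ 6 gives C(2,2) = 1; x_2 ≥ 4 gives C(4,2) = 6; x_3 ≥ 4 gives C(4,2) = 6. Together 13.
No two caps can be exceeded simultaneously, so the pair terms are all 0.
By inclusion–exclusion the count is 28 − 13 + 0 = 15.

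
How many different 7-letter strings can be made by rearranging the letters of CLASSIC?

CLASSIC has 7 letters with C appearing twice and S appearing twice.
Dividing 7! = 5040 by 2!·2! = 4 for the repeated letters gives 1260.

1260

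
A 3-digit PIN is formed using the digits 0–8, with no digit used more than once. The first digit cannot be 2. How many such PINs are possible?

The first digit has 9−1 = 8 choices (anything except 2).
The remaining 2 digits are filled from the other 8 symbols without repetition: 8 × 7 = 56.
Total: 8 × 56 = 448.

448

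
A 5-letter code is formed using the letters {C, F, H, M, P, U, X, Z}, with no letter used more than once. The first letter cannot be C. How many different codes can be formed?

The first letter has 8−1 = 7 choices (anything except C).
The remaining 4 letters are filled from the other 7 symbols without repetition: 7 × 6 × 5 × 4 = 840.
Total: 7 × 840 = 5880.

5880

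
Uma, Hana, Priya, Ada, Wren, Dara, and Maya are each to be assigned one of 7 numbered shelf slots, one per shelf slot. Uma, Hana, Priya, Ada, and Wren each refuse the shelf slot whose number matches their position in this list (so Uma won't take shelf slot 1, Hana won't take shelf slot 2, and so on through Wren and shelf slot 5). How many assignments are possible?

2428

Let Aᵢ (for 1 ≤ i ≤ 5) be the placements that put person i in their forbidden shelf slot. Any j of these fix j positions, leaving (7−j)! ways to fill the rest, and there are C(5,j) ways to pick which j.
By inclusion–exclusion, the number of valid placements is Σ_{j=0}^{5} (−1)^j C(5,j)·(7−j)!.
Computing: 5040 − 3600 + 1200 − 240 + 30 − 2 = 2428.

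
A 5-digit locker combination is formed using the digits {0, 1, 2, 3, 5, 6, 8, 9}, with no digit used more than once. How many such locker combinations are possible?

6720

Choose and order 5 of the 8 symbols: the first digit has 8 options, the next 7, and so on down to 4.
That product is 8 × 7 × 6 × 5 × 4 = 6720.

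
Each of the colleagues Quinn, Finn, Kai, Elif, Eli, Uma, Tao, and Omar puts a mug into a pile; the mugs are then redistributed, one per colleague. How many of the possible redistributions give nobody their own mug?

14833

Let Aᵢ be the assignments in which colleague i gets their own mug. We want the size of the complement of A₁∪…∪A_8.
By inclusion–exclusion this is Σ_{j=0}^{8} (−1)^j C(8,j)·(8−j)!.
Computing: 40320 − 40320 + 20160 − 6720 + 1680 − 336 + 56 − 8 + 1 = 14833.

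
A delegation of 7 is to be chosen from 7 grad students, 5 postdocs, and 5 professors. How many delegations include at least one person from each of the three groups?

17745

Total 7-person selections from all 17: C(17,7) = 19448.
Subtract selections that omit an entire group: no grad students → C(10,7) = 120; no postdocs → C(12,7) = 792; no professors → C(12,7) = 792.
Add back selections omitting two groups (i.e. drawn from a single group): C(7,7) + C(5,7) + C(5,7) = 1.
By inclusion–exclusion: 19448 − 1704 + 1 = 17745.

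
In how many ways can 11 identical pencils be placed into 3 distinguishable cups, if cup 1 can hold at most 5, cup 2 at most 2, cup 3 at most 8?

Without the upper bounds there are C(13,2) = 78 ways to split 11 among 3 cups.
Subtract solutions that violate a single cap (substitute x_i' = x_i − (cap_i+1)): x_1 ≥ 6 gives C(7,2) = 21; x_2 ≥ 3 gives C(10,2) = 45; x_3 ≥ 9 gives C(4,2) = 6. Together 72.
Add back pairs where two caps are both exceeded: 6 + 0 + 0 = 6.
By inclusion–exclusion the count is 78 − 72 + 6 = 12.

12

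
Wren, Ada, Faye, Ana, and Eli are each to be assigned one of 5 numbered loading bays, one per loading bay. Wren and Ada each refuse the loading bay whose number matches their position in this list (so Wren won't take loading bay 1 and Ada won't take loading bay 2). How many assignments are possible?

Let Aᵢ (for i ∈ {1, 2}) be the placements that put person i in their forbidden loading bay. Any j of these fix j positions, leaving (5−j)! ways to fill the rest, and there are C(2,j) ways to pick which j.
By inclusion–exclusion, the number of valid placements is Σ_{j=0}^{2} (−1)^j C(2,j)·(5−j)!.
Computing: 120 − 48 + 6 = 78.

78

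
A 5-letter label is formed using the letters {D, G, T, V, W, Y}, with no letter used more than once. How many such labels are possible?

Choose and order 5 of the 6 symbols: the first letter has 6 options, the next 5, and so on down to 2.
6 × 5 × 4 × 3 × 2 = 720.

720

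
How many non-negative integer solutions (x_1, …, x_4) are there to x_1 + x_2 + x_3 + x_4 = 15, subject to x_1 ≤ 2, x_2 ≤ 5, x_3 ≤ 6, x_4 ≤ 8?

63

By stars and bars, unrestricted non-negative solutions to x_1+…+x_4 = 15 number C(15+3,3) = 816.
Subtract solutions that violate a single cap (substitute x_i' = x_i − (cap_i+1)): x_1 ≥ 3 gives C(15,3) = 455; x_2 ≥ 6 gives C(12,3) = 220; x_3 ≥ 7 gives C(11,3) = 165; x_4 ≥ 9 gives C(9,3) = 84. Together 924.
Add back pairs where two caps are both exceeded: 84 + 56 + 20 + 10 + 1 + 0 = 171.
By inclusion–exclusion the count is 816 − 924 + 171 = 63.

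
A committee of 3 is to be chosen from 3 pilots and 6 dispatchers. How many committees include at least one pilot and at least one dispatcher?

Total 3-person selections from all 9: C(9,3) = 84.
Selections missing a whole group: no pilots → C(6,3) = 20; no dispatchers → C(3,3) = 1.
Both groups omitted at once is impossible, so 84 − 21 = 63.

63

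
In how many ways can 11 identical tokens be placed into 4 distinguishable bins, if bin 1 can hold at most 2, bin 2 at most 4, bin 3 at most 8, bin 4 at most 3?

50

Without the upper bounds there are C(14,3) = 364 ways to split 11 among 4 bins.
Subtract solutions that violate a single cap (substitute x_i' = x_i − (cap_i+1)): x_1 ≥ 3 gives C(11,3) = 165; x_2 ≥ 5 gives C(9,3) = 84; x_3 ≥ 9 gives C(5,3) = 10; x_4 ≥ 4 gives C(10,3) = 120. Together 379.
Add back pairs where two caps are both exceeded: 20 + 0 + 35 + 0 + 10 + 0 = 65.
By inclusion–exclusion the count is 364 − 379 + 65 = 50.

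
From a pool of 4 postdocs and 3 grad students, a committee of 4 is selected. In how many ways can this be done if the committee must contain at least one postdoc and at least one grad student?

Unrestricted: C(7,4) = 35 ways to pick any 4 of the 7.
Selections missing a whole group: no postdocs → C(3,4) = 0; no grad students → C(4,4) = 1.
Both groups omitted at once is impossible, so 35 − 1 = 34.

34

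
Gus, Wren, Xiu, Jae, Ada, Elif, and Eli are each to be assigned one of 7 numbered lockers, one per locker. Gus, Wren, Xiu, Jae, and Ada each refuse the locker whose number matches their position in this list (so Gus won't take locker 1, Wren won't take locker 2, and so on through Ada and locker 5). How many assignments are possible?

2428

Let Aᵢ (for 1 ≤ i ≤ 5) be the placements that put person i in their forbidden locker. Any j of these fix j positions, leaving (7−j)! ways to fill the rest, and there are C(5,j) ways to pick which j.
By inclusion–exclusion, the number of valid placements is Σ_{j=0}^{5} (−1)^j C(5,j)·(7−j)!.
Computing: 5040 − 3600 + 1200 − 240 + 30 − 2 = 2428.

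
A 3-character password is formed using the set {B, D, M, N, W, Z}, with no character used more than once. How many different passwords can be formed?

120

With no repetition, fill the 3 characters in order: 6 choices, then 5, down to 4.
That product is 6 × 5 × 4 = 120.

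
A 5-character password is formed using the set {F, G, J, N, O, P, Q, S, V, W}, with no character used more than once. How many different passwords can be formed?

Choose and order 5 of the 10 symbols: the first character has 10 options, the next 9, and so on down to 6.
10 × 9 × 8 × 7 × 6 = 30240.

30240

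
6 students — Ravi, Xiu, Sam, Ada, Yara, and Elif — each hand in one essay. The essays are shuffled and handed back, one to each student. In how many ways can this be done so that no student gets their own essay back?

265

Let Aᵢ be the assignments in which student i gets their own essay. We want the size of the complement of A₁∪…∪A_6.
By inclusion–exclusion this is Σ_{j=0}^{6} (−1)^j C(6,j)·(6−j)!.
Computing: 720 − 720 + 360 − 120 + 30 − 6 + 1 = 265.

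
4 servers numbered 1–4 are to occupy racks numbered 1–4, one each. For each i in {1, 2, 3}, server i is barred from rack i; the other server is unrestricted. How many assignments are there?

Let Aᵢ (for i ∈ {1, 2, 3}) be the placements that put server i in its forbidden rack. Any j of these fix j positions, leaving (4−j)! ways to fill the rest, and there are C(3,j) ways to pick which j.
By inclusion–exclusion, the number of valid placements is Σ_{j=0}^{3} (−1)^j C(3,j)·(4−j)!.
Computing: 24 − 18 + 6 − 1 = 11.

11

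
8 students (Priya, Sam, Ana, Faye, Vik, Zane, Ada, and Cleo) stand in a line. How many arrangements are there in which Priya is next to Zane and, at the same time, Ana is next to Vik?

2880

Treat {Priya,Zane} as one block (2 orders) and {Ana,Vik} as another (2 orders).
That leaves 6 units to arrange: 2 × 2 × 6! = 4 × 720 = 2880.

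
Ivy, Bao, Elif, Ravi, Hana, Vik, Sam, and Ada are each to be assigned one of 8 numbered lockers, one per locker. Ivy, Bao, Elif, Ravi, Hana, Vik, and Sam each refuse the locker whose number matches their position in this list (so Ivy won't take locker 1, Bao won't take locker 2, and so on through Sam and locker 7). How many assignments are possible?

16687

Let Aᵢ (for 1 ≤ i ≤ 7) be the placements that put person i in their forbidden locker. Any j of these fix j positions, leaving (8−j)! ways to fill the rest, and there are C(7,j) ways to pick which j.
By inclusion–exclusion, the number of valid placements is Σ_{j=0}^{7} (−1)^j C(7,j)·(8−j)!.
Computing: 40320 − 35280 + 15120 − 4200 + 840 − 126 + 14 − 1 = 16687.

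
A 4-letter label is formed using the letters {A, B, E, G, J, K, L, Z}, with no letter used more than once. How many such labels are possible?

Choose and order 4 of the 8 symbols: the first letter has 8 options, the next 7, then 6, 5.
That product is 8 × 7 × 6 × 5 = 1680.

1680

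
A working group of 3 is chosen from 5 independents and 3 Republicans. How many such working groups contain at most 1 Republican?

Split by how many Republicans are chosen (0 through 1).
Sum: C(3,0)·C(5,3) + C(3,1)·C(5,2) = 10 + 30 = 40.

40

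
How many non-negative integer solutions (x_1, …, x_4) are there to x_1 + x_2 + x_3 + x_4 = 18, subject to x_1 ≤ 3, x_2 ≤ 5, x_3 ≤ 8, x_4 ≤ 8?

73

By stars and bars, unrestricted non-negative solutions to x_1+…+x_4 = 18 number C(18+3,3) = 1330.
Subtract solutions that violate a single cap (substitute x_i' = x_i − (cap_i+1)): x_1 ≥ 4 gives C(17,3) = 680; x_2 ≥ 6 gives C(15,3) = 455; x_3 ≥ 9 gives C(12,3) = 220; x_4 ≥ 9 gives C(12,3) = 220. Together 1575.
Add back pairs where two caps are both exceeded: 165 + 56 + 56 + 20 + 20 + 1 = 318.
By inclusion–exclusion the count is 1330 − 1575 + 318 = 73.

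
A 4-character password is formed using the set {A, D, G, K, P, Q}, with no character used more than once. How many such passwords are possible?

With no repetition, fill the 4 characters in order: 6 choices, then 5, down to 3.
That product is 6 × 5 × 4 × 3 = 360.

360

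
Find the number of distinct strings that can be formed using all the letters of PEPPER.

Letter multiplicities in PEPPER: E×2, P×3, R×1.
The number of distinct arrangements is 6!/(3!·2!) = 720/12 = 60.

60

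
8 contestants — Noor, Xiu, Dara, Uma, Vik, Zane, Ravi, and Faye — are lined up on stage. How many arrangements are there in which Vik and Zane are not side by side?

There are 8! = 40320 arrangements in all. If Vik and Zane are adjacent, merging them into one block gives 2·(7)! = 10080 arrangements.
Complementary counting: 40320 − 10080 = 30240.

30240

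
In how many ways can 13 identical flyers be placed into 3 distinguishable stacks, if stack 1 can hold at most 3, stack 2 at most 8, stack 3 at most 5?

10

Without the upper bounds there are C(15,2) = 105 ways to split 13 among 3 stacks.
Subtract solutions that violate a single cap (substitute x_i' = x_i − (cap_i+1)): x_1 ≥ 4 gives C(11,2) = 55; x_2 ≥ 9 gives C(6,2) = 15; x_3 ≥ 6 gives C(9,2) = 36. Together 106.
Add back pairs where two caps are both exceeded: 1 + 10 + 0 = 11.
By inclusion–exclusion the count is 105 − 106 + 11 = 10.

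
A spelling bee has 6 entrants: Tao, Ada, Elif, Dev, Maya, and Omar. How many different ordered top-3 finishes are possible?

This is an ordered selection of 3 from 6: P(6,3).
That gives 6 × 5 × 4 = 120.

120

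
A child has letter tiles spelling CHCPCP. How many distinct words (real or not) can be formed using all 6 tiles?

60

Letter multiplicities in CHCPCP: C×3, H×1, P×2.
The number of distinct arrangements is 6!/(3!·2!) = 720/12 = 60.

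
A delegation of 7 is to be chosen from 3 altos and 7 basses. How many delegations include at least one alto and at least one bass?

Unrestricted: C(10,7) = 120 ways to pick any 7 of the 10.
Selections missing a whole group: no altos → C(7,7) = 1; no basses → C(3,7) = 0.
Both groups omitted at once is impossible, so 120 − 1 = 119.

119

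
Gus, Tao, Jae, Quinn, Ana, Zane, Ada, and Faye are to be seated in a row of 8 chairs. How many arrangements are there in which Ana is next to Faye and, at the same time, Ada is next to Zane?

2880

Treat {Ana,Faye} as one block (2 orders) and {Ada,Zane} as another (2 orders).
That leaves 6 units to arrange: 2 × 2 × 6! = 4 × 720 = 2880.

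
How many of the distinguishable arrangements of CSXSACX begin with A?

90

With the first slot taken by A, it remains to arrange the other 6 letters (CSXSCX).
Those 6 letters have C appearing twice, S appearing twice, and X appearing twice, giving (6)!/(2!·2!·2!) = 90.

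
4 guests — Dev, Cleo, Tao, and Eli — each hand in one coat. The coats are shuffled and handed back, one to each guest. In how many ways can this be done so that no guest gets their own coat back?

Let Aᵢ be the assignments in which guest i gets their own coat. We want the size of the complement of A₁∪…∪A_4.
By inclusion–exclusion this is Σ_{j=0}^{4} (−1)^j C(4,j)·(4−j)!.
Computing: 24 − 24 + 12 − 4 + 1 = 9.

9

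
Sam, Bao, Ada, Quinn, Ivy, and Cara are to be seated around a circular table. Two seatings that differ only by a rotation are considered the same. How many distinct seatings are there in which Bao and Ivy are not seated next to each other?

72

All circular seatings of 6 people number (5)! = 120.
Those with Bao next to Ivy: fuse the pair into one unit and seat 5 units around a circle — 2·(4)! = 48.
Subtracting, 120 − 48 = 72.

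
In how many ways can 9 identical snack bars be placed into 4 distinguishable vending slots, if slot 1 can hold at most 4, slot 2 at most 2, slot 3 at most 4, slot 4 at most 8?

73

By stars and bars, unrestricted non-negative solutions to x_1+…+x_4 = 9 number C(9+3,3) = 220.
Subtract solutions that violate a single cap (substitute x_i' = x_i − (cap_i+1)): x_1 ≥ 5 gives C(7,3) = 35; x_2 ≥ 3 gives C(9,3) = 84; x_3 ≥ 5 gives C(7,3) = 35; x_4 ≥ 9 gives C(3,3) = 1. Together 155.
Add back pairs where two caps are both exceeded: 4 + 0 + 0 + 4 + 0 + 0 = 8.
By inclusion–exclusion the count is 220 − 155 + 8 = 73.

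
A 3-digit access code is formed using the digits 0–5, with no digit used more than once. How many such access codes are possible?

With no repetition, fill the 3 digits in order: 6 choices, then 5, down to 4.
That product is 6 × 5 × 4 = 120.

120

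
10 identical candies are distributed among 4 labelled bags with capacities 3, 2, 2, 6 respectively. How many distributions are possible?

18

Ignoring the caps, the number of non-negative solutions to x_1+…+x_4 = 10 is C(13,3) = 286.
Subtract solutions that violate a single cap (substitute x_i' = x_i − (cap_i+1)): x_1 ≥ 4 gives C(9,3) = 84; x_2 ≥ 3 gives C(10,3) = 120; x_3 ≥ 3 gives C(10,3) = 120; x_4 ≥ 7 gives C(6,3) = 20. Together 344.
Add back pairs where two caps are both exceeded: 20 + 20 + 0 + 35 + 1 + 1 = 77.
Subtract triples: 1 + 0 + 0 + 0 = 1.
By inclusion–exclusion the count is 286 − 344 + 77 − 1 = 18.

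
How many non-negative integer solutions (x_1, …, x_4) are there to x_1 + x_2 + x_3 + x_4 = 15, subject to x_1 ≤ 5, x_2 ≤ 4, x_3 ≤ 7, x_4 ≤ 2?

Without the upper bounds there are C(18,3) = 816 ways to split 15 among 4 variables.
Subtract solutions that violate a single cap (substitute x_i' = x_i − (cap_i+1)): x_1 ≥ 6 gives C(12,3) = 220; x_2 ≥ 5 gives C(13,3) = 286; x_3 ≥ 8 gives C(10,3) = 120; x_4 ≥ 3 gives C(15,3) = 455. Together 1081.
Add back pairs where two caps are both exceeded: 35 + 4 + 84 + 10 + 120 + 35 = 288.
Subtract triples: 0 + 4 + 0 + 0 = 4.
By inclusion–exclusion the count is 816 − 1081 + 288 − 4 = 19.

19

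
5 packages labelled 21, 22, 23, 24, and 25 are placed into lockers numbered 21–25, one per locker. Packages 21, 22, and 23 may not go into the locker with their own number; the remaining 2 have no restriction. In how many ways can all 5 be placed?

64

Let Aᵢ (for i ∈ {21, 22, 23}) be the placements that put package i in its forbidden locker. Any j of these fix j positions, leaving (5−j)! ways to fill the rest, and there are C(3,j) ways to pick which j.
By inclusion–exclusion, the number of valid placements is Σ_{j=0}^{3} (−1)^j C(3,j)·(5−j)!.
Computing: 120 − 72 + 18 − 2 = 64.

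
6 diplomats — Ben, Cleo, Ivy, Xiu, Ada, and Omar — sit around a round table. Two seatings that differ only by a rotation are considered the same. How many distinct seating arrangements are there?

Seat Ben anywhere (absorbing the rotational symmetry), then permute the other 5: (5)! = 120.

120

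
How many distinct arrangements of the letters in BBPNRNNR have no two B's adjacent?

1260

Total arrangements of BBPNRNNR: 8!/(3!·2!·2!) = 1680.
Arrangements with the B's together: treat BB as one letter, giving (7)!/(3!·2!) = 420.
Subtracting, 1680 − 420 = 1260 arrangements keep the B's apart.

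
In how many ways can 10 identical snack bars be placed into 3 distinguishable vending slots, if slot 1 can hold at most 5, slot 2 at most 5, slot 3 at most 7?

Without the upper bounds there are C(12,2) = 66 ways to split 10 among 3 vending slots.
Subtract solutions that violate a single cap (substitute x_i' = x_i − (cap_i+1)): x_1 ≥ 6 gives C(6,2) = 15; x_2 ≥ 6 gives C(6,2) = 15; x_3 ≥ 8 gives C(4,2) = 6. Together 36.
No two caps can be exceeded simultaneously, so the pair terms are all 0.
By inclusion–exclusion the count is 66 − 36 + 0 = 30.

30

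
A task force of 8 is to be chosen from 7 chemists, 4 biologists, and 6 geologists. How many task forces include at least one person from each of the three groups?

Total 8-person selections from all 17: C(17,8) = 24310.
Selections missing a whole group: no chemists → C(10,8) = 45; no biologists → C(13,8) = 1287; no geologists → C(11,8) = 165.
Add back selections omitting two groups (i.e. drawn from a single group): C(7,8) + C(4,8) + C(6,8) = 0.
By inclusion–exclusion: 24310 − 1497 + 0 = 22813.

22813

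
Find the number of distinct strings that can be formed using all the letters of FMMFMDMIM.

1512

The 9 letters of FMMFMDMIM have repeats: F appearing twice and M appearing 5 times.
The number of distinct arrangements is 9!/(5!·2!) = 362880/240 = 1512.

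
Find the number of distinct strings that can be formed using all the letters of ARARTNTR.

Letter multiplicities in ARARTNTR: A×2, N×1, R×3, T×2.
The number of distinct arrangements is 8!/(3!·2!·2!) = 40320/24 = 1680.

1680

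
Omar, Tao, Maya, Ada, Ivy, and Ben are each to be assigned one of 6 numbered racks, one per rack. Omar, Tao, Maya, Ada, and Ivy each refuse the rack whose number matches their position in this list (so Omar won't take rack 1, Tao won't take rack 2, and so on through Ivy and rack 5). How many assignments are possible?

309

Let Aᵢ (for 1 ≤ i ≤ 5) be the placements that put person i in their forbidden rack. Any j of these fix j positions, leaving (6−j)! ways to fill the rest, and there are C(5,j) ways to pick which j.
By inclusion–exclusion, the number of valid placements is Σ_{j=0}^{5} (−1)^j C(5,j)·(6−j)!.
Computing: 720 − 600 + 240 − 60 + 10 − 1 = 309.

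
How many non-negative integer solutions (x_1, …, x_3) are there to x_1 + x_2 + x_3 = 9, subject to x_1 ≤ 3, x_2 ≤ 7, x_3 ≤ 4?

17

Without the upper bounds there are C(11,2) = 55 ways to split 9 among 3 variables.
Subtract solutions that violate a single cap (substitute x_i' = x_i − (cap_i+1)): x_1 ≥ 4 gives C(7,2) = 21; x_2 ≥ 8 gives C(3,2) = 3; x_3 ≥ 5 gives C(6,2) = 15. Together 39.
Add back pairs where two caps are both exceeded: 0 + 1 + 0 = 1.
By inclusion–exclusion the count is 55 − 39 + 1 = 17.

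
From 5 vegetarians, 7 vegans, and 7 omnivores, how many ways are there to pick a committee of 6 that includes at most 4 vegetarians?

27118

Split by how many vegetarians are chosen (0 through 4).
Sum: C(5,0)·C(14,6) + C(5,1)·C(14,5) + C(5,2)·C(14,4) + C(5,3)·C(14,3) + C(5,4)·C(14,2) = 3003 + 10010 + 10010 + 3640 + 455 = 27118.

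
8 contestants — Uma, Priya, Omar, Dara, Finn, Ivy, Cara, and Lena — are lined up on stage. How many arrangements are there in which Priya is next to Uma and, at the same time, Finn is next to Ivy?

2880

Treat {Priya,Uma} as one block (2 orders) and {Finn,Ivy} as another (2 orders).
That leaves 6 units to arrange: 2 × 2 × 6! = 4 × 720 = 2880.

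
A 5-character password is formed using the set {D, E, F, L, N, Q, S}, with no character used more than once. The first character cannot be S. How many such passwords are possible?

The first character has 7−1 = 6 choices (anything except S).
The remaining 4 characters are filled from the other 6 symbols without repetition: 6 × 5 × 4 × 3 = 360.
Total: 6 × 360 = 2160.

2160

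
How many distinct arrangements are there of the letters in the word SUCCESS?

420

The 7 letters of SUCCESS have repeats: C appearing twice and S appearing 3 times.
The number of distinct arrangements is 7!/(3!·2!) = 5040/12 = 420.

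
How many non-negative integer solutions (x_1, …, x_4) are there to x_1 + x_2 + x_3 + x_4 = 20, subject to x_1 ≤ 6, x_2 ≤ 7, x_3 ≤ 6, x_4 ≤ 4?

Without the upper bounds there are C(23,3) = 1771 ways to split 20 among 4 variables.
Subtract solutions that violate a single cap (substitute x_i' = x_i − (cap_i+1)): x_1 ≥ 7 gives C(16,3) = 560; x_2 ≥ 8 gives C(15,3) = 455; x_3 ≥ 7 gives C(16,3) = 560; x_4 ≥ 5 gives C(18,3) = 816. Together 2391.
Add back pairs where two caps are both exceeded: 56 + 84 + 165 + 56 + 120 + 165 = 646.
Subtract triples: 0 + 1 + 4 + 1 = 6.
By inclusion–exclusion the count is 1771 − 2391 + 646 − 6 = 20.

20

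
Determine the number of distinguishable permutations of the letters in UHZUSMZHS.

22680

UHZUSMZHS has 9 letters with H appearing twice, S appearing twice, U appearing twice, and Z appearing twice.
So there are 9! / (2!·2!·2!·2!) = 22680 distinguishable arrangements.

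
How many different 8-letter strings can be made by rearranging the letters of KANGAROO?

The 8 letters of KANGAROO have repeats: A appearing twice and O appearing twice.
The number of distinct arrangements is 8!/(2!·2!) = 40320/4 = 10080.

10080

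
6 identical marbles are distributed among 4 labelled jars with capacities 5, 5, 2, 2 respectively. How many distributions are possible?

Without the upper bounds there are C(9,3) = 84 ways to split 6 among 4 jars.
Subtract solutions that violate a single cap (substitute x_i' = x_i − (cap_i+1)): x_1 ≥ 6 gives C(3,3) = 1; x_2 ≥ 6 gives C(3,3) = 1; x_3 ≥ 3 gives C(6,3) = 20; x_4 ≥ 3 gives C(6,3) = 20. Together 42.
Add back pairs where two caps are both exceeded: 0 + 0 + 0 + 0 + 0 + 1 = 1.
By inclusion–exclusion the count is 84 − 42 + 1 = 43.

43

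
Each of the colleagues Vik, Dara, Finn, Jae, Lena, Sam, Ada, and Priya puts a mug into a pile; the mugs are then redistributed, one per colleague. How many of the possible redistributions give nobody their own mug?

14833

This is the derangement count D_8: permutations of 8 items with no fixed point.
By inclusion–exclusion this is Σ_{j=0}^{8} (−1)^j C(8,j)·(8−j)!.
Computing: 40320 − 40320 + 20160 − 6720 + 1680 − 336 + 56 − 8 + 1 = 14833.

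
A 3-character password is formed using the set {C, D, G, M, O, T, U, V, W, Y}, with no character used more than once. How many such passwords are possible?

This is a permutation of 3 out of 10: P(10,3) = 10!/7!.
That product is 10 × 9 × 8 = 720.

720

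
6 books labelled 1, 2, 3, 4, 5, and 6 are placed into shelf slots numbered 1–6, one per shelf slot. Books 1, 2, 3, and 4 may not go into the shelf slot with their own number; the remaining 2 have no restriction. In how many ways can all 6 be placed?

Let Aᵢ (for 1 ≤ i ≤ 4) be the placements that put book i in its forbidden shelf slot. Any j of these fix j positions, leaving (6−j)! ways to fill the rest, and there are C(4,j) ways to pick which j.
By inclusion–exclusion, the number of valid placements is Σ_{j=0}^{4} (−1)^j C(4,j)·(6−j)!.
Computing: 720 − 480 + 144 − 24 + 2 = 362.

362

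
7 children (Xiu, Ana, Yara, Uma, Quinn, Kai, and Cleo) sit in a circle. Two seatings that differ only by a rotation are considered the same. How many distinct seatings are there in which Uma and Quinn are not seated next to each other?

All circular seatings of 7 people number (6)! = 720.
Those with Uma next to Quinn: fuse the pair into one unit and seat 6 units around a circle — 2·(5)! = 240.
Subtracting, 720 − 240 = 480.

480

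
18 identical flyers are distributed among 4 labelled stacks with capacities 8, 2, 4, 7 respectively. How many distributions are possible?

19

By stars and bars, unrestricted non-negative solutions to x_1+…+x_4 = 18 number C(18+3,3) = 1330.
Subtract solutions that violate a single cap (substitute x_i' = x_i − (cap_i+1)): x_1 ≥ 9 gives C(12,3) = 220; x_2 ≥ 3 gives C(18,3) = 816; x_3 ≥ 5 gives C(16,3) = 560; x_4 ≥ 8 gives C(13,3) = 286. Together 1882.
Add back pairs where two caps are both exceeded: 84 + 35 + 4 + 286 + 120 + 56 = 585.
Subtract triples: 4 + 0 + 0 + 10 = 14.
By inclusion–exclusion the count is 1330 − 1882 + 585 − 14 = 19.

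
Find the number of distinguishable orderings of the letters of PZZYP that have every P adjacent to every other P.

12

Treat the 2 copies of P as a single block. The multiset to arrange is then {PP, Y, Z, Z}, 4 items in all.
That gives (4)!/(2!) = 12 arrangements.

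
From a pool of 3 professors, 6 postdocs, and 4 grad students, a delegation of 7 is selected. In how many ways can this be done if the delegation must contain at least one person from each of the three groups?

With no constraint there are C(13,7) = 1716 possible selections.
Subtract selections that omit an entire group: no professors → C(10,7) = 120; no postdocs → C(7,7) = 1; no grad students → C(9,7) = 36.
Add back selections omitting two groups (i.e. drawn from a single group): C(3,7) + C(6,7) + C(4,7) = 0.
By inclusion–exclusion: 1716 − 157 + 0 = 1559.

1559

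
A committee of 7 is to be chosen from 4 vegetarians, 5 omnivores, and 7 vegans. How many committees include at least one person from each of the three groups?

Total 7-person selections from all 16: C(16,7) = 11440.
Selections missing a whole group: no vegetarians → C(12,7) = 792; no omnivores → C(11,7) = 330; no vegans → C(9,7) = 36.
Add back selections omitting two groups (i.e. drawn from a single group): C(4,7) + C(5,7) + C(7,7) = 1.
By inclusion–exclusion: 11440 − 1158 + 1 = 10283.

10283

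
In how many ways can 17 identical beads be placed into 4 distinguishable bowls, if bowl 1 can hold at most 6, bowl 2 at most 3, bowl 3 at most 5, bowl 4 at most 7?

34

Ignoring the caps, the number of non-negative solutions to x_1+…+x_4 = 17 is C(20,3) = 1140.
Subtract solutions that violate a single cap (substitute x_i' = x_i − (cap_i+1)): x_1 ≥ 7 gives C(13,3) = 286; x_2 ≥ 4 gives C(16,3) = 560; x_3 ≥ 6 gives C(14,3) = 364; x_4 ≥ 8 gives C(12,3) = 220. Together 1430.
Add back pairs where two caps are both exceeded: 84 + 35 + 10 + 120 + 56 + 20 = 325.
Subtract triples: 1 + 0 + 0 + 0 = 1.
By inclusion–exclusion the count is 1140 − 1430 + 325 − 1 = 34.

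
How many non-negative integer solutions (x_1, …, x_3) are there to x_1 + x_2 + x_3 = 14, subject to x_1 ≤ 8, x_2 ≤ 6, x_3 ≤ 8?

By stars and bars, unrestricted non-negative solutions to x_1+…+x_3 = 14 number C(14+2,2) = 120.
Subtract solutions that violate a single cap (substitute x_i' = x_i − (cap_i+1)): x_1 ≥ 9 gives C(7,2) = 21; x_2 ≥ 7 gives C(9,2) = 36; x_3 ≥ 9 gives C(7,2) = 21. Together 78.
No two caps can be exceeded simultaneously, so the pair terms are all 0.
By inclusion–exclusion the count is 120 − 78 + 0 = 42.

42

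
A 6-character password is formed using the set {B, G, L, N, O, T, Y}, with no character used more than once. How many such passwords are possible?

5040

Choose and order 6 of the 7 symbols: the first character has 7 options, the next 6, and so on down to 2.
That product is 7 × 6 × 5 × 4 × 3 × 2 = 5040.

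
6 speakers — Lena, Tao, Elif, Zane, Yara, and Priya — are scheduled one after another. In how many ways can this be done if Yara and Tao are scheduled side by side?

Glue Yara and Tao into one block (2 internal orders), leaving 5 units to arrange in a row.
That gives 2 × 5! = 2 × 120 = 240.

240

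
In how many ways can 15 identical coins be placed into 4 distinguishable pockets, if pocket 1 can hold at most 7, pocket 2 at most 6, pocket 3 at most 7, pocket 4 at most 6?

254

Ignoring the caps, the number of non-negative solutions to x_1+…+x_4 = 15 is C(18,3) = 816.
Subtract solutions that violate a single cap (substitute x_i' = x_i − (cap_i+1)): x_1 ≥ 8 gives C(10,3) = 120; x_2 ≥ 7 gives C(11,3) = 165; x_3 ≥ 8 gives C(10,3) = 120; x_4 ≥ 7 gives C(11,3) = 165. Together 570.
Add back pairs where two caps are both exceeded: 1 + 0 + 1 + 1 + 4 + 1 = 8.
By inclusion–exclusion the count is 816 − 570 + 8 = 254.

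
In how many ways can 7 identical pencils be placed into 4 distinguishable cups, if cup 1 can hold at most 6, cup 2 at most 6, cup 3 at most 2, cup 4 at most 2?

Without the upper bounds there are C(10,3) = 120 ways to split 7 among 4 cups.
Subtract solutions that violate a single cap (substitute x_i' = x_i − (cap_i+1)): x_1 ≥ 7 gives C(3,3) = 1; x_2 ≥ 7 gives C(3,3) = 1; x_3 ≥ 3 gives C(7,3) = 35; x_4 ≥ 3 gives C(7,3) = 35. Together 72.
Add back pairs where two caps are both exceeded: 0 + 0 + 0 + 0 + 0 + 4 = 4.
By inclusion–exclusion the count is 120 − 72 + 4 = 52.

52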